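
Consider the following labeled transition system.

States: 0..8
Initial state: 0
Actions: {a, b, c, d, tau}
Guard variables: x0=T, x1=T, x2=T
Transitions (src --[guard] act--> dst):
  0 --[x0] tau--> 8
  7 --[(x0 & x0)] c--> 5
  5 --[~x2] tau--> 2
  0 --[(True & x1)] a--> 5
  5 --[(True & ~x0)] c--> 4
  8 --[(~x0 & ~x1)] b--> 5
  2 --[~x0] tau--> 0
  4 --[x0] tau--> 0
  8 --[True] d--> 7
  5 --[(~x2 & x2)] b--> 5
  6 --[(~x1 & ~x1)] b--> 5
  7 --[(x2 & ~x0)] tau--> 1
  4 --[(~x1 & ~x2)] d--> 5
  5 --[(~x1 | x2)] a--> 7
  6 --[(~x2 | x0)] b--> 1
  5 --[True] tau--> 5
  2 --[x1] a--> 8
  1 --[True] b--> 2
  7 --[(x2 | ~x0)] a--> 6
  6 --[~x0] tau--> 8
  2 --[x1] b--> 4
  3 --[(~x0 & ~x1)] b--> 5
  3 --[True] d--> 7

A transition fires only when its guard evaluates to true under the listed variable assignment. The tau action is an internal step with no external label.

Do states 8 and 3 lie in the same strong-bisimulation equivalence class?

Answer: BISIMILAR

Working:
Bisimulation quotient by refinement:
  P[0] = {{0,1,2,3,4,5,6,7,8}}
  P[1] = {{0,5},{1,6},{2},{3,8},{4},{7}}
  P[2] = {{0},{1},{2},{3,8},{4},{5},{6},{7}}
Fixed point at round 3; 8 class(es).
[8]={3,8}  [3]={3,8}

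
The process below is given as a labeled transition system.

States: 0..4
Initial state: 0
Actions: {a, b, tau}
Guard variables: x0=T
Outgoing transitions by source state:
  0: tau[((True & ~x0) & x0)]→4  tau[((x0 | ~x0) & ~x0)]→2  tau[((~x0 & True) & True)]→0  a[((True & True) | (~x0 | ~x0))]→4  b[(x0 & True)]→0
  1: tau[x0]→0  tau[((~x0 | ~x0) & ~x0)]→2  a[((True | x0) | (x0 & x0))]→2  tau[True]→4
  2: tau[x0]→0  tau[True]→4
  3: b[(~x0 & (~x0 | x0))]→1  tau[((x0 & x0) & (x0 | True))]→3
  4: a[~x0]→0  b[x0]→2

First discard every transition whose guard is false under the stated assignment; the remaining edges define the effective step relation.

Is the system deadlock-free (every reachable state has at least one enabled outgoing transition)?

Reach set: {0,2,4}
  0: a→4  b→0  [2 out]
  2: tau→0  tau→4  [2 out]
  4: b→2  [1 out]

Answer: DEADLOCK-FREE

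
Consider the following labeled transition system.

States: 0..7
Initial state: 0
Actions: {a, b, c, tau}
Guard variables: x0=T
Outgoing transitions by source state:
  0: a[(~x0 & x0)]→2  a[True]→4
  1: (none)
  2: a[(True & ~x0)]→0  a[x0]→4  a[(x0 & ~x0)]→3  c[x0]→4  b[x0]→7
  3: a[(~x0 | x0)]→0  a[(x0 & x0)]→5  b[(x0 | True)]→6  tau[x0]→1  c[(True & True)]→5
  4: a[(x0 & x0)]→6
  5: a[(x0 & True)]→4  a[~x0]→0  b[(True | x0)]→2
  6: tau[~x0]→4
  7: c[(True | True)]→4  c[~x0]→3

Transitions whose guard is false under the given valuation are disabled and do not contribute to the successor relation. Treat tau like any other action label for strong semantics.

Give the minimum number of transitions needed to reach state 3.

Layered search for 3:
  depth 0: {0}
  depth 1: {4}
  depth 2: {6}
3 never appears.

Answer: UNREACHABLE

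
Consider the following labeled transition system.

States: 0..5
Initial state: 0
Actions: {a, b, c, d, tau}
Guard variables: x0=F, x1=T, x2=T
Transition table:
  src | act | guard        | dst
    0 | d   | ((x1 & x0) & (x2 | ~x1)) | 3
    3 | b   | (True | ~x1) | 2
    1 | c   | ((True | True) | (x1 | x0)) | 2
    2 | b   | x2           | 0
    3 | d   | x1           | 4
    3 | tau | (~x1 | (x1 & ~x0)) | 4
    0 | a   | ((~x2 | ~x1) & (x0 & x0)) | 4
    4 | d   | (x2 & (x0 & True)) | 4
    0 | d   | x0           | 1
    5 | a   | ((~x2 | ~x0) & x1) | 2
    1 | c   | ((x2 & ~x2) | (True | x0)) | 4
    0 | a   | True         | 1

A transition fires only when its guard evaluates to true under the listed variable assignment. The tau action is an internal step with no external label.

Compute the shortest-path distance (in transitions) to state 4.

Breadth-first toward 4:
  Layer 0: {0}
  Layer 1: {1}
  Layer 2: {2,4}
depth(4)=2, e.g. a·c

Answer: 2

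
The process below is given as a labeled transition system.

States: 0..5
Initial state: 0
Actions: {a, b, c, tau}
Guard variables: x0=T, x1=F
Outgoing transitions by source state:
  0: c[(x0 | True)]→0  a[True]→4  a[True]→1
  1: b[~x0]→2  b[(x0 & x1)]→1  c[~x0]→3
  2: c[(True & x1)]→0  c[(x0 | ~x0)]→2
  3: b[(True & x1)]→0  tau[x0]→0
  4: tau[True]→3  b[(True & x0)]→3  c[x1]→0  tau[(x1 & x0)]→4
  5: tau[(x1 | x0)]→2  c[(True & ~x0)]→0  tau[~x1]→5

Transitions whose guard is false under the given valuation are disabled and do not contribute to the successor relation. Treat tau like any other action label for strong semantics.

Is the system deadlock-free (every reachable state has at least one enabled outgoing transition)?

Answer: DEADLOCK at state 1

Trace:
Reach set: {0,1,3,4}
  0: a→1  a→4  c→0  [deg 3]
  1: ∅  [no exit]
  3: tau→0  [deg 1]
  4: b→3  tau→3  [deg 2]
Path to 1: a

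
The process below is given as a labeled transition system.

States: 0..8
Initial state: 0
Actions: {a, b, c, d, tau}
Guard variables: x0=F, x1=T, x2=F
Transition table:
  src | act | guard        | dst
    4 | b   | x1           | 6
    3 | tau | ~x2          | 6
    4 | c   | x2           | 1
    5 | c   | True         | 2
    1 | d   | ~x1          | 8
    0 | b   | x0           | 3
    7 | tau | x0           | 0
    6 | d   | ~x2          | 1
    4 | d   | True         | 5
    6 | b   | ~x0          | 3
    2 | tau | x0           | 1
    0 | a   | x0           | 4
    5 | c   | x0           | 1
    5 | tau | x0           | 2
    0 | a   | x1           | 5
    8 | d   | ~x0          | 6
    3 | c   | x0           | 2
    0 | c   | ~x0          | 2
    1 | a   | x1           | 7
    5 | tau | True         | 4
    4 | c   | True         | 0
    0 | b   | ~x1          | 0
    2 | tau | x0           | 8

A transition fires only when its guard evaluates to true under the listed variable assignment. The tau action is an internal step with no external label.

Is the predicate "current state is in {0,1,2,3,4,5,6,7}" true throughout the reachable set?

Answer: INVARIANT HOLDS

Trace:
Allowed set {0,1,2,3,4,5,6,7}
Reachable = {0,1,2,3,4,5,6,7}
  0: ok
  1: ok
  2: ok
  3: ok
  4: ok
  5: ok
  6: ok
  7: ok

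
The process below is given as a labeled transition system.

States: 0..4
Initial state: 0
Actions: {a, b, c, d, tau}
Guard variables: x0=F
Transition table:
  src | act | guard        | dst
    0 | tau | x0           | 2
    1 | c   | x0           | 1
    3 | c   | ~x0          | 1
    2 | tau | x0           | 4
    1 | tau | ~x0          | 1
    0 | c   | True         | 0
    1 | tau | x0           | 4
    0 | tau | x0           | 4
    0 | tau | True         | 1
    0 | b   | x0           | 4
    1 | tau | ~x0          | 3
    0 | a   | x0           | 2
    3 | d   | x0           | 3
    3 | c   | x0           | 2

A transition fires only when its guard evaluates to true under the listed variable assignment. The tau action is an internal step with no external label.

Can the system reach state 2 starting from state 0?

Answer: UNREACHABLE

Working:
After dropping false guards: 5 live edges.
L0 = {0}
L1 = {1}  now seen {0,1}
L2 = {3}  now seen {0,1,3}
Reach set: {0,1,3}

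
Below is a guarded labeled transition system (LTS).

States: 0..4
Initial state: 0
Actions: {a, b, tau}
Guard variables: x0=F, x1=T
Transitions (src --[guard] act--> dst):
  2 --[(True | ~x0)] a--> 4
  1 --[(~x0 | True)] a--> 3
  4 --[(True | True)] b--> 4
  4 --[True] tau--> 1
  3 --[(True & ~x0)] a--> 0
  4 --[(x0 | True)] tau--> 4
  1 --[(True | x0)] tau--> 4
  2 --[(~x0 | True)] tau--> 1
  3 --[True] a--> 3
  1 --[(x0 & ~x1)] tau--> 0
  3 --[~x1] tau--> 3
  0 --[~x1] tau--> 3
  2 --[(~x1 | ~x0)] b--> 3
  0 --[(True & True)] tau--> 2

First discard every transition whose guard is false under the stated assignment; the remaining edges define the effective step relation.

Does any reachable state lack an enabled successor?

R = {0,1,2,3,4}
  0: tau→2  [1 out]
  1: a→3  tau→4  [2 out]
  2: a→4  b→3  tau→1  [3 out]
  3: a→0  a→3  [2 out]
  4: b→4  tau→1  tau→4  [3 out]

Answer: DEADLOCK-FREE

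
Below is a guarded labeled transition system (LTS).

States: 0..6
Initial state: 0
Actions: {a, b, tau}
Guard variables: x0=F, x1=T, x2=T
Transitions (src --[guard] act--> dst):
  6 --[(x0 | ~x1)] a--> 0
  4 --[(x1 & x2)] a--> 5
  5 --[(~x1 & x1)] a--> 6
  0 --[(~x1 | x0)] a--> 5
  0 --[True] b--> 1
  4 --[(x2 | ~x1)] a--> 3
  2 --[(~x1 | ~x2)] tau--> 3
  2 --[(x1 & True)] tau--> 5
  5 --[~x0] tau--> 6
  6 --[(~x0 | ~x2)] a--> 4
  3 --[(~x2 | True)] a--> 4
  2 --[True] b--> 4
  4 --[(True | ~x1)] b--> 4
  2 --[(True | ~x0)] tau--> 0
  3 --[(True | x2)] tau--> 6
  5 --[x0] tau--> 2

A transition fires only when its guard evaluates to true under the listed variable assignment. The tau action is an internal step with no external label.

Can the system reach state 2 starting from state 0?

After dropping false guards: 11 live edges.
L0 = {0}
L1 = {1}  cumulative {0,1}
Reach set: {0,1}

Answer: UNREACHABLE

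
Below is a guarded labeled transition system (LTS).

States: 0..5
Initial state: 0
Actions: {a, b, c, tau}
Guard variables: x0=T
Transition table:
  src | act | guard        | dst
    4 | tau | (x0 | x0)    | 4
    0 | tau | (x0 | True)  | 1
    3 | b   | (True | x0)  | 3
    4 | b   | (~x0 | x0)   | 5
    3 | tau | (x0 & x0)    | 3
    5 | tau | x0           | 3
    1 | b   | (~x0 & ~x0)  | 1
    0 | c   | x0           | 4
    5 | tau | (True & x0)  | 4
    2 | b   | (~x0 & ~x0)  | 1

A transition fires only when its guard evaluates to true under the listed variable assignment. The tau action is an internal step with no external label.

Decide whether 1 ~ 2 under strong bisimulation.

Answer: BISIMILAR

Analysis:
Compute ~ classes (split until stable):
  P[0] = {{0,1,2,3,4,5}}
  P[1] = {{0},{1,2},{3,4},{5}}
  P[2] = {{0},{1,2},{3},{4},{5}}
stable after 3 split(s): 5 block(s)
[1]={1,2}  [2]={1,2}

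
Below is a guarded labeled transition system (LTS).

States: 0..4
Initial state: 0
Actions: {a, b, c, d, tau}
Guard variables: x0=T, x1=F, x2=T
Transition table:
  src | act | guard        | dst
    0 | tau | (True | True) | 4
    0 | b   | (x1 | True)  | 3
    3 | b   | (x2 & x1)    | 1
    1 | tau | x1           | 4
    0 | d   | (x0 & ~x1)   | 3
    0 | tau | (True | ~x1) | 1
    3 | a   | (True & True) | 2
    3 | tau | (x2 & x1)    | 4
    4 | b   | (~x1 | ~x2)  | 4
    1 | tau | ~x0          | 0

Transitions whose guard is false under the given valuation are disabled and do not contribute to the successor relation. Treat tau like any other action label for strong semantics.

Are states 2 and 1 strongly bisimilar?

Answer: BISIMILAR

Analysis:
Compute ~ classes (split until stable):
  P[0] = {{0,1,2,3,4}}
  P[1] = {{0},{1,2},{3},{4}}
4 equivalence class(es) (converged in 2)
[2]={1,2}  [1]={1,2}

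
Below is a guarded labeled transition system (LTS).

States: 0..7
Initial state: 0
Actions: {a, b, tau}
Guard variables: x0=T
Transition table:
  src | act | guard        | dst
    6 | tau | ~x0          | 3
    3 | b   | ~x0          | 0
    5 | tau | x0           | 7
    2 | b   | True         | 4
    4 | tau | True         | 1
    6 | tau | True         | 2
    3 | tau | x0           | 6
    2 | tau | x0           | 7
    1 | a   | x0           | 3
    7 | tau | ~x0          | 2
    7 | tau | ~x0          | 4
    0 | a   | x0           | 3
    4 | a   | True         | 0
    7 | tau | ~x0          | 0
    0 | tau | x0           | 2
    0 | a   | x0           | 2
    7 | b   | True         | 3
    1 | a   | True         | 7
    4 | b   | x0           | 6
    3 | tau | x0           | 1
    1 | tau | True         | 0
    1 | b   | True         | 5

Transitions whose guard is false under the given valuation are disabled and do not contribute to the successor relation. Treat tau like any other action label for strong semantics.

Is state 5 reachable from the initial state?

Answer: REACHABLE

Trace:
After dropping false guards: 17 live edges.
L0 = {0}
L1 = {2,3}  cumulative {0,2,3}
L2 = {1,4,6,7}  cumulative {0,1,2,3,4,6,7}
L3 = {5}  cumulative {0,1,2,3,4,5,6,7}
Reach set: {0,1,2,3,4,5,6,7}
trace reaching 5: a·tau·b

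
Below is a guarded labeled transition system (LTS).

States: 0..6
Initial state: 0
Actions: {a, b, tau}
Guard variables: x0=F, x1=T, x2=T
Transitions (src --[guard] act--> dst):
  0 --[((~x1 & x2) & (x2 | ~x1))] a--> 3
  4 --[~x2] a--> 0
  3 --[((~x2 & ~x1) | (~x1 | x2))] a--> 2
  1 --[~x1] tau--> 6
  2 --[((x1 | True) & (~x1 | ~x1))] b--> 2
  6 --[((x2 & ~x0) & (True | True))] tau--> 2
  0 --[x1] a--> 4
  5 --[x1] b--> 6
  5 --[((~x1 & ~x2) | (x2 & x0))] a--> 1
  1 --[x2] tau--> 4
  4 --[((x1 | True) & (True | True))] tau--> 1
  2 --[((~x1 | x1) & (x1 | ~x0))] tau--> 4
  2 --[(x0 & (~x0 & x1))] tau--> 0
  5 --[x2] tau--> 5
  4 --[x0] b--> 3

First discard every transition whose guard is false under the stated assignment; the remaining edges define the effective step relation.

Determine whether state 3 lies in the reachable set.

Guard filter leaves 8 enabled edge(s).
L0 = {0}
L1 = {4}  now seen {0,4}
L2 = {1}  now seen {0,1,4}
R = {0,1,4}

Answer: UNREACHABLE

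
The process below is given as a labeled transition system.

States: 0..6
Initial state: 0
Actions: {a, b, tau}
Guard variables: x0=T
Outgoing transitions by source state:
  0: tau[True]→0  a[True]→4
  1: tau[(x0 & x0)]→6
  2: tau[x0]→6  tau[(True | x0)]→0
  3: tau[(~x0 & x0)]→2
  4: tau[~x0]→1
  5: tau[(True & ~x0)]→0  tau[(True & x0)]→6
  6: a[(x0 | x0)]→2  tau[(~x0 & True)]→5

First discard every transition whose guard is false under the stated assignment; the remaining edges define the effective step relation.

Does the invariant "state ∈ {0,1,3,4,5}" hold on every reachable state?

Allowed set {0,1,3,4,5}
R = {0,4}
  0: safe
  4: safe

Answer: INVARIANT HOLDS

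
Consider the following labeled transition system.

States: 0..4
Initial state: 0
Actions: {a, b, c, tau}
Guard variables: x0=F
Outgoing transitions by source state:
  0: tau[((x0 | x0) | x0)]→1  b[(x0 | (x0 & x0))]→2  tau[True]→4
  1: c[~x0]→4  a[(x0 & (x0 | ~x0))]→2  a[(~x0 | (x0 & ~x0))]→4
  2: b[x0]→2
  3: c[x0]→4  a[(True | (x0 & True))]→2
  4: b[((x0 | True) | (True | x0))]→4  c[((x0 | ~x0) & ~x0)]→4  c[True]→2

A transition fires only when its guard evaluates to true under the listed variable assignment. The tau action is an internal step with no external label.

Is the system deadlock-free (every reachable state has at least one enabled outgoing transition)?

Answer: DEADLOCK at state 2

Analysis:
Reachable = {0,2,4}
  0: tau→4  [1 exit(s)]
  2: ∅  [no exit]
  4: b→4  c→2  c→4  [3 exit(s)]
witness 2: tau·c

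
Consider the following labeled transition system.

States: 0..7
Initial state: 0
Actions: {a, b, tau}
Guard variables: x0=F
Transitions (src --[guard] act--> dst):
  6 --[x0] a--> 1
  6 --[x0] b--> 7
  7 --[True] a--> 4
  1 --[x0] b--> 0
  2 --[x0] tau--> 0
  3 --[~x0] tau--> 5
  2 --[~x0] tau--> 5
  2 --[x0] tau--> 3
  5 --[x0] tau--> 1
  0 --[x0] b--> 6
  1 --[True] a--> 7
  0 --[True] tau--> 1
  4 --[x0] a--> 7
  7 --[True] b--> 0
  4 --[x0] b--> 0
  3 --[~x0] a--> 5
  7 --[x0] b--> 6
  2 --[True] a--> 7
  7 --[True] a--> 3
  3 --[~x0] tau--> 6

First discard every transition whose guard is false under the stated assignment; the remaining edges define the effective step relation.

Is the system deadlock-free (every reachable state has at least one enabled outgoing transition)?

Answer: DEADLOCK at state 4

Analysis:
Reach set: {0,1,3,4,5,6,7}
  0: tau→1  [deg 1]
  1: a→7  [deg 1]
  3: a→5  tau→5  tau→6  [deg 3]
  4: ∅  [STUCK]
  5: ∅  [STUCK]
  6: ∅  [STUCK]
  7: a→3  a→4  b→0  [deg 3]
Path to 4: tau·a·a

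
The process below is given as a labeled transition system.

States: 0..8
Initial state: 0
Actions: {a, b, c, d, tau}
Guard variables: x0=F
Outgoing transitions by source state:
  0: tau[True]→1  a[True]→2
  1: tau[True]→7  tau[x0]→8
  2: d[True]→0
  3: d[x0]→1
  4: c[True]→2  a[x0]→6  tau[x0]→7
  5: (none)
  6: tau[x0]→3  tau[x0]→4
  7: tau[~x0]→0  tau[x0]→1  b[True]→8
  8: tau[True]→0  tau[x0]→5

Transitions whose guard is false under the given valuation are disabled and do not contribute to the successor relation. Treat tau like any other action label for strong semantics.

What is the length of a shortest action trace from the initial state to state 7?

Answer: 2

Analysis:
Layered search for 7:
  depth 0: {0}
  depth 1: {1,2}
  depth 2: {7}
depth(7)=2, e.g. tau·tau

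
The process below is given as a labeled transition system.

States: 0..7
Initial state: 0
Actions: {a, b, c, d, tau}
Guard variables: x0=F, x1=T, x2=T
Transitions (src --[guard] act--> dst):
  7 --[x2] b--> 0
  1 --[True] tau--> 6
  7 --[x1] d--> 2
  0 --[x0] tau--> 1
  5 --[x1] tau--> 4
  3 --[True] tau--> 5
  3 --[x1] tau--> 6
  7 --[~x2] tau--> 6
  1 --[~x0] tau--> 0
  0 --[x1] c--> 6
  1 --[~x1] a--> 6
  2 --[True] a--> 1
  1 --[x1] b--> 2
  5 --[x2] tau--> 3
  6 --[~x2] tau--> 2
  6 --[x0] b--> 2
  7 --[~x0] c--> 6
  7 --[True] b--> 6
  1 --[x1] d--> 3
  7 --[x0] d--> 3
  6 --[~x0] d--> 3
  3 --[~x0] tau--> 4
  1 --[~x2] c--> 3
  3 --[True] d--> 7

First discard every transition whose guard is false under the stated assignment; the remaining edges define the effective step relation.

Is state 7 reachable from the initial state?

17 transition(s) survive guard evaluation.
depth 0: {0}
depth 1: {6}  now seen {0,6}
depth 2: {3}  now seen {0,3,6}
depth 3: {4,5,7}  now seen {0,3,4,5,6,7}
depth 4: {2}  now seen {0,2,3,4,5,6,7}
depth 5: {1}  now seen {0,1,2,3,4,5,6,7}
Reachable = {0,1,2,3,4,5,6,7}
trace reaching 7: c·d·d

Answer: REACHABLE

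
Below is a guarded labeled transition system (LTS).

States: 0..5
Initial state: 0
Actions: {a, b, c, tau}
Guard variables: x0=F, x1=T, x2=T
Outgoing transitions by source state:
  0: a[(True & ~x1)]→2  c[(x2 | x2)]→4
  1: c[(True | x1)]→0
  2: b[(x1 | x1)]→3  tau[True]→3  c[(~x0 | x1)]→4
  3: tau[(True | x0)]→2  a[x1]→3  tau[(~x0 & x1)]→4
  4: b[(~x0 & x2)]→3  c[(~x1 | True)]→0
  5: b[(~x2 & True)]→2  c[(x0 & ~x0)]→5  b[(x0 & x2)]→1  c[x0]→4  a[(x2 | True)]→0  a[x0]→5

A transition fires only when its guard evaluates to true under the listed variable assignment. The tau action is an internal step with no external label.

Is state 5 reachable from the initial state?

After dropping false guards: 11 live edges.
L0 = {0}
L1 = {4}  total {0,4}
L2 = {3}  total {0,3,4}
L3 = {2}  total {0,2,3,4}
Reach set: {0,2,3,4}

Answer: UNREACHABLE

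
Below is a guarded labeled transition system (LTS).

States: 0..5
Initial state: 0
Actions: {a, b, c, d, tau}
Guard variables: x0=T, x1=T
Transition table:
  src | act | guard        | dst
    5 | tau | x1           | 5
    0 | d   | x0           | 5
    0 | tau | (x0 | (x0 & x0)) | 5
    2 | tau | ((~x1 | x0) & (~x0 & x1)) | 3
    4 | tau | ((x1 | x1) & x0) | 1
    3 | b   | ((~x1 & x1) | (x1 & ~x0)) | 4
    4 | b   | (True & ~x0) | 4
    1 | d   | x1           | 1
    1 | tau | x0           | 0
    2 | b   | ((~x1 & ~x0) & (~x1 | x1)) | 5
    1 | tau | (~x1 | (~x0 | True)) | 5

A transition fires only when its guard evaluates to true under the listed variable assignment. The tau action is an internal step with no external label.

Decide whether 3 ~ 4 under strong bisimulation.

Compute ~ classes (split until stable):
  P[0] = {{0,1,2,3,4,5}}
  P[1] = {{0,1},{2,3},{4,5}}
  P[2] = {{0},{1},{2,3},{4},{5}}
stable after 3 split(s): 5 block(s)
[3]={2,3}  [4]={4}

Answer: NOT BISIMILAR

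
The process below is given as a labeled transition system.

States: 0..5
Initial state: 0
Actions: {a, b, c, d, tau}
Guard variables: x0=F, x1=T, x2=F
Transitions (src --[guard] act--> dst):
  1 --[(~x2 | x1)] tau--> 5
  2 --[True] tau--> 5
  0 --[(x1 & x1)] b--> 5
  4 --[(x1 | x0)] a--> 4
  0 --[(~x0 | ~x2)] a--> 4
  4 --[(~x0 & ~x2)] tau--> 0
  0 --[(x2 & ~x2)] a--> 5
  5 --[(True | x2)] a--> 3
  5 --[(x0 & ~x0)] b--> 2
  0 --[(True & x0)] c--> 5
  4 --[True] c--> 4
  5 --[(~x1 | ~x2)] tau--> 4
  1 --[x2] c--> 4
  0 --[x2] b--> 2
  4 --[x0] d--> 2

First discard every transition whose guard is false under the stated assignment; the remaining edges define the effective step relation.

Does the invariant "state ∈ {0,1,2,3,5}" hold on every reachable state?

Inv-set: {0,1,2,3,5}
Reachable = {0,3,4,5}
  0: safe
  3: safe
  4: outside
  5: safe
reach 4 via a — violates

Answer: INVARIANT VIOLATED at state 4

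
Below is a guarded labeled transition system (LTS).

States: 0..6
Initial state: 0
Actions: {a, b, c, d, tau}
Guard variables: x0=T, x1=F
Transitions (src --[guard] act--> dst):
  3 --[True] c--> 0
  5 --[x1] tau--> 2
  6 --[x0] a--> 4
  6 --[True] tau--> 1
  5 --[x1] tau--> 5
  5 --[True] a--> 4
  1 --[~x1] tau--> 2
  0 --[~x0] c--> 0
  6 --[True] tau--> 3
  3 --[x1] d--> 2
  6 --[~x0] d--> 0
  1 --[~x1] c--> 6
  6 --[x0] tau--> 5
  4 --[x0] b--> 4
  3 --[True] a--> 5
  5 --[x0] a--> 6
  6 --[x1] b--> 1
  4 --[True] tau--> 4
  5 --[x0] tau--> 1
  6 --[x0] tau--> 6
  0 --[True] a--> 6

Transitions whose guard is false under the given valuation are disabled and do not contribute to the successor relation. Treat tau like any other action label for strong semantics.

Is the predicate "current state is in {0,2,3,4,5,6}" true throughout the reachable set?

Answer: INVARIANT VIOLATED at state 1

Working:
Allowed set {0,2,3,4,5,6}
Reach set: {0,1,2,3,4,5,6}
  0: safe
  1: ✗ unsafe
  2: safe
  3: safe
  4: safe
  5: safe
  6: safe
reach 1 via a·tau — violates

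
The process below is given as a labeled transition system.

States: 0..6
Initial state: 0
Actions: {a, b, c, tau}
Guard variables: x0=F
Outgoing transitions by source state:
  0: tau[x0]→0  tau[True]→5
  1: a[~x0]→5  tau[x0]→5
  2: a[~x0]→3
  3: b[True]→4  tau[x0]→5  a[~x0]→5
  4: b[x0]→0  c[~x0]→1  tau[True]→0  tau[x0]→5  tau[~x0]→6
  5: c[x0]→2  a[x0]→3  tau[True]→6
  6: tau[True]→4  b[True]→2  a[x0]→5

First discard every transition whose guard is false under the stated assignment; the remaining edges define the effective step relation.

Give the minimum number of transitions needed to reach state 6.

Answer: 2

Working:
Breadth-first toward 6:
  depth 0: {0}
  depth 1: {5}
  depth 2: {6}
depth(6)=2, e.g. tau·tau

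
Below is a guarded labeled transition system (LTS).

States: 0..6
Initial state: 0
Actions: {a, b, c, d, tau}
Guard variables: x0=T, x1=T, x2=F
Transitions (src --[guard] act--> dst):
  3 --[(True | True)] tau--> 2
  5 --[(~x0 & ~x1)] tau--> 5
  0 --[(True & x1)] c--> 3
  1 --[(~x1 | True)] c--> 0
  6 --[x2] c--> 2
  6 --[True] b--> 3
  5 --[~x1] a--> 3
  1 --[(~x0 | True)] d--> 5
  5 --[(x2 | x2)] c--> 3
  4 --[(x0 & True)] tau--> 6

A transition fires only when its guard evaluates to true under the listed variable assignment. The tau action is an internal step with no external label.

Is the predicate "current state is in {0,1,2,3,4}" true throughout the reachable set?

Answer: INVARIANT HOLDS

Trace:
Allowed set {0,1,2,3,4}
Reachable = {0,2,3}
  0: safe
  2: safe
  3: safe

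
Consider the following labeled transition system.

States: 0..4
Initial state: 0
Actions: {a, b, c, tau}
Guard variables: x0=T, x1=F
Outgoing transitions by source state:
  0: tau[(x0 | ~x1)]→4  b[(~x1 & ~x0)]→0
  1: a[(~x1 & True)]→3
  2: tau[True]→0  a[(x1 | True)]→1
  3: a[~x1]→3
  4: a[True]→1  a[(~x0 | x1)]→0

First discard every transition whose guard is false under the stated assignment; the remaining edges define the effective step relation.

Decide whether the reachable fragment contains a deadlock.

R = {0,1,3,4}
  0: tau→4  [deg 1]
  1: a→3  [deg 1]
  3: a→3  [deg 1]
  4: a→1  [deg 1]

Answer: DEADLOCK-FREE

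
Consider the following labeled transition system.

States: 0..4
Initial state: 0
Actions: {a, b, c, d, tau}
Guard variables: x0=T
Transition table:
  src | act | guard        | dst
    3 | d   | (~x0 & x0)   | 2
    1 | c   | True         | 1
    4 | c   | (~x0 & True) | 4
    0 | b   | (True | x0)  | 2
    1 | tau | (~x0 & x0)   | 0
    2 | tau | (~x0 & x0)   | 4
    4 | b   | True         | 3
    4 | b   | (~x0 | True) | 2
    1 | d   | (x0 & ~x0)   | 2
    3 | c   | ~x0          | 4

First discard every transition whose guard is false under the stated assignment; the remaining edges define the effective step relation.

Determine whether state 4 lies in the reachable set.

Answer: UNREACHABLE

Analysis:
Guard filter leaves 4 enabled edge(s).
L0 = {0}
L1 = {2}  now seen {0,2}
R = {0,2}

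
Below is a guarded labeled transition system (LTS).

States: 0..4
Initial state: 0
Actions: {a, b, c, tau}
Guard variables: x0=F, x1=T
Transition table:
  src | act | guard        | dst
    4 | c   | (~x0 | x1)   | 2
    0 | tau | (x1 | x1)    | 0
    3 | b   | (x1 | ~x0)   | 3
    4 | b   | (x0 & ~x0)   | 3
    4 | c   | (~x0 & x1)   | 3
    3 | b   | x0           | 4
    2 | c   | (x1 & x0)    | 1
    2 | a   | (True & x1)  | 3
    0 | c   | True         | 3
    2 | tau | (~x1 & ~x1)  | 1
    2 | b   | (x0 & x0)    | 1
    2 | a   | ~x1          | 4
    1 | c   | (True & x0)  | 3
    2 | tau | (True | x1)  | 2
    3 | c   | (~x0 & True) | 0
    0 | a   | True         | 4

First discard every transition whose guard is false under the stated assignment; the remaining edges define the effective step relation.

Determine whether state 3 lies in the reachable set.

Answer: REACHABLE

Trace:
9 transition(s) survive guard evaluation.
depth 0: {0}
depth 1: {3,4}  cumulative {0,3,4}
depth 2: {2}  cumulative {0,2,3,4}
R = {0,2,3,4}
Path to 3: c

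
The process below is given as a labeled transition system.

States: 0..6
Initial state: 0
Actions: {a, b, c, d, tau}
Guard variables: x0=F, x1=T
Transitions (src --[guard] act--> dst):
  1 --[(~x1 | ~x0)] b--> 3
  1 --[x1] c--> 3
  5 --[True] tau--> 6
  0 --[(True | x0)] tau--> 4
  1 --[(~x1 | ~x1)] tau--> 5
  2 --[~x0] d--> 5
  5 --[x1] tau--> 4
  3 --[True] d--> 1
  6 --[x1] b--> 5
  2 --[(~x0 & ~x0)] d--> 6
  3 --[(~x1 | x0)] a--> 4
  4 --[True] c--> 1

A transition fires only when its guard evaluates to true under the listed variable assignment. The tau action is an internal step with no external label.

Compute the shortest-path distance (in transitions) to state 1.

Answer: 2

Working:
BFS to 1:
  depth 0: {0}
  depth 1: {4}
  depth 2: {1}
depth(1)=2, e.g. tau·c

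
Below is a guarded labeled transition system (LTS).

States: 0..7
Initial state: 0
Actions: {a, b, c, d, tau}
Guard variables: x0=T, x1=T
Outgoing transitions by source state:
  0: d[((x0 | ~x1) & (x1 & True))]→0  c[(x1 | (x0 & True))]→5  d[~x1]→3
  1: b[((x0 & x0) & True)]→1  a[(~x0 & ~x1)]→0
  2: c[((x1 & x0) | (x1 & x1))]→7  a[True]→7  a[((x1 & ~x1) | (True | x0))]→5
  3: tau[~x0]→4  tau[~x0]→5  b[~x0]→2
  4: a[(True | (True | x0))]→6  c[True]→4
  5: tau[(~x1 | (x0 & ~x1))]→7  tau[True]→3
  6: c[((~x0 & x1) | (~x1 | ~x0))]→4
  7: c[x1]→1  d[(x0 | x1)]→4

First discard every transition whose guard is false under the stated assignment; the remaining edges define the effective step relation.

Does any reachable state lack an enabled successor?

Answer: DEADLOCK at state 3

Working:
R = {0,3,5}
  0: c→5  d→0  [2 exit(s)]
  3: ∅  [deadlock]
  5: tau→3  [1 exit(s)]
trace reaching 3: c·tau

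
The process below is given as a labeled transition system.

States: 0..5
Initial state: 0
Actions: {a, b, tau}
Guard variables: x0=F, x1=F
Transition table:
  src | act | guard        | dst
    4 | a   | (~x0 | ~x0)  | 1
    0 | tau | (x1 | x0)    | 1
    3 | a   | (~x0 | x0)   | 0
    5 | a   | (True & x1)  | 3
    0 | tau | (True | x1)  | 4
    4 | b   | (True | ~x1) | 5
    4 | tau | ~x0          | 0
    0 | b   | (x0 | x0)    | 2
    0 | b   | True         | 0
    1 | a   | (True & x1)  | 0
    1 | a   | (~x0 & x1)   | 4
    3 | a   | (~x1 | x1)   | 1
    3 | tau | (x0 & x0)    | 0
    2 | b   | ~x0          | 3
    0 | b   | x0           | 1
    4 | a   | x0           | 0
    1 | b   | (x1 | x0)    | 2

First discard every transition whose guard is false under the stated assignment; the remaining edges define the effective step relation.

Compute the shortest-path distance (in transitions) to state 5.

Layered search for 5:
  depth 0: {0}
  depth 1: {4}
  depth 2: {1,5}
5 enters at depth 2; path tau·b

Answer: 2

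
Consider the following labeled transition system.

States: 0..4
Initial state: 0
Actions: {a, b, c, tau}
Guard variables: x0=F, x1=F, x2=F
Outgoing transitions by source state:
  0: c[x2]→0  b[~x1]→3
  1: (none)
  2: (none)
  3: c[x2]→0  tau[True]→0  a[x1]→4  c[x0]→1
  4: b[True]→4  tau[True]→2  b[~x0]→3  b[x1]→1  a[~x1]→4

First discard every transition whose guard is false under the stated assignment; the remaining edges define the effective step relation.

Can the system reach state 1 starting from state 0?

6 transition(s) survive guard evaluation.
depth 0: {0}
depth 1: {3}  cumulative {0,3}
R = {0,3}

Answer: UNREACHABLE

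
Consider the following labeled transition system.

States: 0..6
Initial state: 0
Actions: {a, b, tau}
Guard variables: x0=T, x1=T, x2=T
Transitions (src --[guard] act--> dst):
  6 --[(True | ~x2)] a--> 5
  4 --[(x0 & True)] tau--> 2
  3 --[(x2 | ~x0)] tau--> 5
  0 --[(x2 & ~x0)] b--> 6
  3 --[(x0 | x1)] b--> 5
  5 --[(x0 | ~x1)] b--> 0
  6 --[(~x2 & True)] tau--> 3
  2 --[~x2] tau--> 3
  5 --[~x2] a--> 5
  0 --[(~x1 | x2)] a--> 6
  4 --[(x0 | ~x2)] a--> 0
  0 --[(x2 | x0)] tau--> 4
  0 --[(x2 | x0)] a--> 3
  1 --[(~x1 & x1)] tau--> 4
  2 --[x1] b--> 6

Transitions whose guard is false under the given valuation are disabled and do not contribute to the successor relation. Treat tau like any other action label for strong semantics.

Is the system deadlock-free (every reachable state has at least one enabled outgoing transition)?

Answer: DEADLOCK-FREE

Working:
R = {0,2,3,4,5,6}
  0: a→3  a→6  tau→4  [3 out]
  2: b→6  [1 out]
  3: b→5  tau→5  [2 out]
  4: a→0  tau→2  [2 out]
  5: b→0  [1 out]
  6: a→5  [1 out]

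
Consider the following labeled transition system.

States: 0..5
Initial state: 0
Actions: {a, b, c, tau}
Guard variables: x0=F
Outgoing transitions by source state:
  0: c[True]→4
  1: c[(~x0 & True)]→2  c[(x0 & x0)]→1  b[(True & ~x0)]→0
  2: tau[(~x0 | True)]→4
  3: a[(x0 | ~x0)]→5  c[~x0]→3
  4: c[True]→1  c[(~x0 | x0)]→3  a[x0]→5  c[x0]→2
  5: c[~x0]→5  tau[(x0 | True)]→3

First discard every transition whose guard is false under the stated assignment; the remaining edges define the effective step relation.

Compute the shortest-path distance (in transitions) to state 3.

BFS to 3:
  depth 0: {0}
  depth 1: {4}
  depth 2: {1,3}
depth(3)=2, e.g. c·c

Answer: 2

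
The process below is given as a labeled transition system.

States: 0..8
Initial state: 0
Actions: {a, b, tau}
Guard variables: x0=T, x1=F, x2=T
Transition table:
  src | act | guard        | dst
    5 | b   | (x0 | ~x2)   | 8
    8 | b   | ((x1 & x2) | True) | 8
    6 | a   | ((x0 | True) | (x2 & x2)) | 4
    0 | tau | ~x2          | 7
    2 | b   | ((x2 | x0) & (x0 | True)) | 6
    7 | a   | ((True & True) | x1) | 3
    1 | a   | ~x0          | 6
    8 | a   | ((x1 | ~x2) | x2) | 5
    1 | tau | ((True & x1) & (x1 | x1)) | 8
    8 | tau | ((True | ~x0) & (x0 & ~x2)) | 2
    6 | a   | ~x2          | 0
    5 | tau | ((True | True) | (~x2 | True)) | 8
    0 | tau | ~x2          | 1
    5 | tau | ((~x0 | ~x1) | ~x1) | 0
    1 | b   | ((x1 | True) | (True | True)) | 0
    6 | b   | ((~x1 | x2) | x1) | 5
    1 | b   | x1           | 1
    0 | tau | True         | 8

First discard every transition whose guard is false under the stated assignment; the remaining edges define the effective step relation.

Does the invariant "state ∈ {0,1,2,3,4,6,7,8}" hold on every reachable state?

Answer: INVARIANT VIOLATED at state 5

Working:
Safe = {0,1,2,3,4,6,7,8}
R = {0,5,8}
  0: ok
  5: VIOLATES
  8: ok
counterexample path to 5: tau·a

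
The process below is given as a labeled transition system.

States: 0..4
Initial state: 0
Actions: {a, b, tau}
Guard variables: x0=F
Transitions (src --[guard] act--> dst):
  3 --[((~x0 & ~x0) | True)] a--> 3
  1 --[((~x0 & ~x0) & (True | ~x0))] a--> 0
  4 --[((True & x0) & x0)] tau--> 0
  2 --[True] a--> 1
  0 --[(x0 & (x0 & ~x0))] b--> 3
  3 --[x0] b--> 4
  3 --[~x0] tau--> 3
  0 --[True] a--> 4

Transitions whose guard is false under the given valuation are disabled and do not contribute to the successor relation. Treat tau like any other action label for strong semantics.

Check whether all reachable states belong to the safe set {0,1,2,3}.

Answer: INVARIANT VIOLATED at state 4

Trace:
Inv-set: {0,1,2,3}
Reach set: {0,4}
  0: safe
  4: VIOLATES
reach 4 via a — violates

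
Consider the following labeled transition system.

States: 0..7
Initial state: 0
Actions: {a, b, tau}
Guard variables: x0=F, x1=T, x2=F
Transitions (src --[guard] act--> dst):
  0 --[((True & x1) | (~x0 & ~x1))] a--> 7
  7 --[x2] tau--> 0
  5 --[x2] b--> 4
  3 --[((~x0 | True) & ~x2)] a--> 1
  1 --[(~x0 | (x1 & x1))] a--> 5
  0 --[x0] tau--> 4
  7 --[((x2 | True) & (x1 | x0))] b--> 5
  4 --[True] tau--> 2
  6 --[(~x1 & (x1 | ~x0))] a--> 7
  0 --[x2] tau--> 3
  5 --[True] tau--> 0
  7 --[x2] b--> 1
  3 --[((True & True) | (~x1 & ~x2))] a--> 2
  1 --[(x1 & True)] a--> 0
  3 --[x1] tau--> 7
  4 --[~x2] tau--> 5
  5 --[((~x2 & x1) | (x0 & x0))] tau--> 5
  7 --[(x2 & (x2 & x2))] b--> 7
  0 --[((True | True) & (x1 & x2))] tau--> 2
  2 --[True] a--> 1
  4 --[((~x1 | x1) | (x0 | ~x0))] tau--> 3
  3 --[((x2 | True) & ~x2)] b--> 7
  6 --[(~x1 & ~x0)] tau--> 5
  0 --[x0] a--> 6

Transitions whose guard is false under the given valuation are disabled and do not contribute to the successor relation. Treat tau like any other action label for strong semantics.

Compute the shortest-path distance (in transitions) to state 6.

Answer: UNREACHABLE

Trace:
BFS to 6:
  depth 0: {0}
  depth 1: {7}
  depth 2: {5}
6 never appears.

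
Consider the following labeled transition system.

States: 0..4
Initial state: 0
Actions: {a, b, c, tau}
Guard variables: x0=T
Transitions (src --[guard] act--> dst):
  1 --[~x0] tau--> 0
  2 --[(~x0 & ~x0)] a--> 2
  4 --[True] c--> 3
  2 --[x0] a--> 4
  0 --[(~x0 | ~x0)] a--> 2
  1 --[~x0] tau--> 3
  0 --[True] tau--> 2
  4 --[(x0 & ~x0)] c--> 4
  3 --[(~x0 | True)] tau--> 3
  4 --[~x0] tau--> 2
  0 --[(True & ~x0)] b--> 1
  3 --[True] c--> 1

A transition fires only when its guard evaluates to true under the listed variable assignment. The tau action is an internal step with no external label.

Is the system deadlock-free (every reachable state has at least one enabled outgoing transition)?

Answer: DEADLOCK at state 1

Working:
R = {0,1,2,3,4}
  0: tau→2  [1 exit(s)]
  1: ∅  [no exit]
  2: a→4  [1 exit(s)]
  3: c→1  tau→3  [2 exit(s)]
  4: c→3  [1 exit(s)]
trace reaching 1: tau·a·c·c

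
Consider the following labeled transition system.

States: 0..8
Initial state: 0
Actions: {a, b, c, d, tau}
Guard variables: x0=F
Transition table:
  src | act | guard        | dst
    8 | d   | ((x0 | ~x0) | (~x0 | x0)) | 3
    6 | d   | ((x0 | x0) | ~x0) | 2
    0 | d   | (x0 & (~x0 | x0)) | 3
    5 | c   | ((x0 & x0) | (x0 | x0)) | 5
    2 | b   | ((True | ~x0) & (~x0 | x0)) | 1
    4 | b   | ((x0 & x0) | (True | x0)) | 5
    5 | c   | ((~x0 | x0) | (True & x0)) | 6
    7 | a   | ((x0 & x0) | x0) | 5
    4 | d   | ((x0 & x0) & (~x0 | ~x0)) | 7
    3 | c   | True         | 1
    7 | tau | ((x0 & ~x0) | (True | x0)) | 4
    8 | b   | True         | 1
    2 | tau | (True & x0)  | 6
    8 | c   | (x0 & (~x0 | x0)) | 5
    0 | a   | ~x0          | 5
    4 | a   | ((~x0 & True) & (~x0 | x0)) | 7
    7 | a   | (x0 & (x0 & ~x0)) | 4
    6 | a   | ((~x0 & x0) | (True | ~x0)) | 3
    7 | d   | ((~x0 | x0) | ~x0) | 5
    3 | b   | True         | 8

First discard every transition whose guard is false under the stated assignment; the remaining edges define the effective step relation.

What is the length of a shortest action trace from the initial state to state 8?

Answer: 4

Analysis:
BFS to 8:
  Layer 0: {0}
  Layer 1: {5}
  Layer 2: {6}
  Layer 3: {2,3}
  Layer 4: {1,8}
depth(8)=4, e.g. a·c·a·b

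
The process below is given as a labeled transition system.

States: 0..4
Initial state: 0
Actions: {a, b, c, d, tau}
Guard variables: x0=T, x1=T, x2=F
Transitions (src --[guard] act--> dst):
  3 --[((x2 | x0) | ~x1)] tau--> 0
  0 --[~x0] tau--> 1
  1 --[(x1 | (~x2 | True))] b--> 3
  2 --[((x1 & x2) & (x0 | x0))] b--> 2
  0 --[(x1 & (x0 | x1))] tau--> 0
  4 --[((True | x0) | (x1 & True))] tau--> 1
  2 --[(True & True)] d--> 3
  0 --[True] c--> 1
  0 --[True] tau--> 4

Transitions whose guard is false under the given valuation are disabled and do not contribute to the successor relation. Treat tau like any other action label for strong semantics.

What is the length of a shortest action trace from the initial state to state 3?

Answer: 2

Trace:
BFS to 3:
  Layer 0: {0}
  Layer 1: {1,4}
  Layer 2: {3}
3 enters at depth 2; path c·b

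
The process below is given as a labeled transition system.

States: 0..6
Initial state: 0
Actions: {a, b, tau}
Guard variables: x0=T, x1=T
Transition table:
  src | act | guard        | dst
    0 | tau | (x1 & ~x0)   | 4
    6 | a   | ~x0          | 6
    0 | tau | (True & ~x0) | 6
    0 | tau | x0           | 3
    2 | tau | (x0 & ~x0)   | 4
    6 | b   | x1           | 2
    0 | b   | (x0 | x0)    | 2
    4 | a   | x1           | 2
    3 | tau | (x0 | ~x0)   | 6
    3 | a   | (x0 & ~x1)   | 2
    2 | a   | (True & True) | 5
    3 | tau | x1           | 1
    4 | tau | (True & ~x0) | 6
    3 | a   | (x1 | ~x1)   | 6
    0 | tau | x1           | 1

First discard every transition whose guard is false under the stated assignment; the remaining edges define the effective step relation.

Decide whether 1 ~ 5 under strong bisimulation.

Bisimulation quotient by refinement:
  π0 = {{0,1,2,3,4,5,6}}
  π1 = {{0},{1,5},{2,4},{3},{6}}
  π2 = {{0},{1,5},{2},{3},{4},{6}}
Fixed point at round 3; 6 class(es).
[1]={1,5}  [5]={1,5}

Answer: BISIMILAR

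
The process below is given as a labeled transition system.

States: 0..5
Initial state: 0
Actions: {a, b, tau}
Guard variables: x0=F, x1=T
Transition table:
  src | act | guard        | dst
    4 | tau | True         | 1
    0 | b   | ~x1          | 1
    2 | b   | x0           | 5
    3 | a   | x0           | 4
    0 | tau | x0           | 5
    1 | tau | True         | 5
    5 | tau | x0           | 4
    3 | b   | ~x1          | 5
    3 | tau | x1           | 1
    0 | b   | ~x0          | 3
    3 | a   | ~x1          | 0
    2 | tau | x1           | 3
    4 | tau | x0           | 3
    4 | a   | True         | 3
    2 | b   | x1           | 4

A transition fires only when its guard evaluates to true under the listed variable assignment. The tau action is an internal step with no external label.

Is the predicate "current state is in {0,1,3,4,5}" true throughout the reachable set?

Answer: INVARIANT HOLDS

Trace:
Inv-set: {0,1,3,4,5}
Reach set: {0,1,3,5}
  0: ok
  1: ok
  3: ok
  5: ok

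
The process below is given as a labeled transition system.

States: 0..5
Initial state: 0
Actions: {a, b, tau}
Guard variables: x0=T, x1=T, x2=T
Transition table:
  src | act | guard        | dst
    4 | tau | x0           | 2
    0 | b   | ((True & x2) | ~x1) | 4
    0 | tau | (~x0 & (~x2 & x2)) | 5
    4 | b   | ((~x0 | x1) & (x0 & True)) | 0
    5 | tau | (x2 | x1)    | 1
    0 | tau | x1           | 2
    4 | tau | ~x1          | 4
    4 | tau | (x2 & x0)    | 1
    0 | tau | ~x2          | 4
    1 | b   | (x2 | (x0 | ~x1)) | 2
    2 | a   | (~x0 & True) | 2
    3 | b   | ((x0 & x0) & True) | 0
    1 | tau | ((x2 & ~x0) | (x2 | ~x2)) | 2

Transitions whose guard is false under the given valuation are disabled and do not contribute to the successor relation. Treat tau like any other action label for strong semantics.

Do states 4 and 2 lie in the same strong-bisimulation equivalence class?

Bisimulation quotient by refinement:
  π0 = {{0,1,2,3,4,5}}
  π1 = {{0,1,4},{2},{3},{5}}
  π2 = {{0},{1},{2},{3},{4},{5}}
Fixed point at round 3; 6 class(es).
class of 4: {4}; class of 2: {2}

Answer: NOT BISIMILAR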